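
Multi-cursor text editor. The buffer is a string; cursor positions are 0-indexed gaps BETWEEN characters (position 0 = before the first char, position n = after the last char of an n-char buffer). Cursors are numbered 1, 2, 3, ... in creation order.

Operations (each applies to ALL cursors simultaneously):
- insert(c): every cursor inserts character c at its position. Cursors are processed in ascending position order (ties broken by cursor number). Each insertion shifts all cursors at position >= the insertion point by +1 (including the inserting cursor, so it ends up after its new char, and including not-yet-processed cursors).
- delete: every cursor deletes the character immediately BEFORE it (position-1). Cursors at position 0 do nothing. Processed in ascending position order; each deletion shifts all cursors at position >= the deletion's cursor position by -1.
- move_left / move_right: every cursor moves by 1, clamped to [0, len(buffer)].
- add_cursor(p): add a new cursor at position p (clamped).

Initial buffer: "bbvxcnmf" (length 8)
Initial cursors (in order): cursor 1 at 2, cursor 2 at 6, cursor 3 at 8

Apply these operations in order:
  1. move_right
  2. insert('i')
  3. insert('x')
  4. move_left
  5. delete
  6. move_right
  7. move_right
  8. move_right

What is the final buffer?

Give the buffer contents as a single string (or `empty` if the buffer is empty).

Answer: bbvxxcnmxfx

Derivation:
After op 1 (move_right): buffer="bbvxcnmf" (len 8), cursors c1@3 c2@7 c3@8, authorship ........
After op 2 (insert('i')): buffer="bbvixcnmifi" (len 11), cursors c1@4 c2@9 c3@11, authorship ...1....2.3
After op 3 (insert('x')): buffer="bbvixxcnmixfix" (len 14), cursors c1@5 c2@11 c3@14, authorship ...11....22.33
After op 4 (move_left): buffer="bbvixxcnmixfix" (len 14), cursors c1@4 c2@10 c3@13, authorship ...11....22.33
After op 5 (delete): buffer="bbvxxcnmxfx" (len 11), cursors c1@3 c2@8 c3@10, authorship ...1....2.3
After op 6 (move_right): buffer="bbvxxcnmxfx" (len 11), cursors c1@4 c2@9 c3@11, authorship ...1....2.3
After op 7 (move_right): buffer="bbvxxcnmxfx" (len 11), cursors c1@5 c2@10 c3@11, authorship ...1....2.3
After op 8 (move_right): buffer="bbvxxcnmxfx" (len 11), cursors c1@6 c2@11 c3@11, authorship ...1....2.3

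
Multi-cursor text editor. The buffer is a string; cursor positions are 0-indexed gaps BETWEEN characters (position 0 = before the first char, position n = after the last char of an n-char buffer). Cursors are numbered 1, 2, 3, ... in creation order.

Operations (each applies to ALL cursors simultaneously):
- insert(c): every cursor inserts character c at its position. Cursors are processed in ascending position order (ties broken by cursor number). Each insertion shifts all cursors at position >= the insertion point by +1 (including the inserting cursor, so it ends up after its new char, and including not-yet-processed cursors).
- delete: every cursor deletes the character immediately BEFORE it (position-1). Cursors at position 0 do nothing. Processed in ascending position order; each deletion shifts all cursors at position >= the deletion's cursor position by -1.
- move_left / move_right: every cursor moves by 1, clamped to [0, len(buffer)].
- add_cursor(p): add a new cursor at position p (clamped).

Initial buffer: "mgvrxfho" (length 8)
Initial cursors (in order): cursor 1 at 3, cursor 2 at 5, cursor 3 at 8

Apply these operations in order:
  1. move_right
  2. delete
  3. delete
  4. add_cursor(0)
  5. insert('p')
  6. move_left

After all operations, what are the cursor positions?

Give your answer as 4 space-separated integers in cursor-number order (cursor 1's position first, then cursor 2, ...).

Answer: 5 5 5 0

Derivation:
After op 1 (move_right): buffer="mgvrxfho" (len 8), cursors c1@4 c2@6 c3@8, authorship ........
After op 2 (delete): buffer="mgvxh" (len 5), cursors c1@3 c2@4 c3@5, authorship .....
After op 3 (delete): buffer="mg" (len 2), cursors c1@2 c2@2 c3@2, authorship ..
After op 4 (add_cursor(0)): buffer="mg" (len 2), cursors c4@0 c1@2 c2@2 c3@2, authorship ..
After op 5 (insert('p')): buffer="pmgppp" (len 6), cursors c4@1 c1@6 c2@6 c3@6, authorship 4..123
After op 6 (move_left): buffer="pmgppp" (len 6), cursors c4@0 c1@5 c2@5 c3@5, authorship 4..123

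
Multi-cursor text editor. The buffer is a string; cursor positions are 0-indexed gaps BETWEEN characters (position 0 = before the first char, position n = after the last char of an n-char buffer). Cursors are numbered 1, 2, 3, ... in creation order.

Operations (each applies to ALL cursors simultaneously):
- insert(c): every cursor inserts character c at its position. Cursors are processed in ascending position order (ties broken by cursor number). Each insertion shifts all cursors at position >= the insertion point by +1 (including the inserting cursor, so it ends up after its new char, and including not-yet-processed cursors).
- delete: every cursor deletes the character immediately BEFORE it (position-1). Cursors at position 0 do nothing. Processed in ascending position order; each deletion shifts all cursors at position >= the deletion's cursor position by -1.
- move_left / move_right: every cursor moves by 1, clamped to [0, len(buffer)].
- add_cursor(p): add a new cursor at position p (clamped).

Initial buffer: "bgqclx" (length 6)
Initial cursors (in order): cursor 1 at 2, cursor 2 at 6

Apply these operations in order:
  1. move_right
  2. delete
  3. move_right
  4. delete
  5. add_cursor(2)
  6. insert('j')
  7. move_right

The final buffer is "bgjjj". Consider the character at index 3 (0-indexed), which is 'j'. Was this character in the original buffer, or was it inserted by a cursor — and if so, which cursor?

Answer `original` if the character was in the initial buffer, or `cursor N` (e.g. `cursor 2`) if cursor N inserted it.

Answer: cursor 2

Derivation:
After op 1 (move_right): buffer="bgqclx" (len 6), cursors c1@3 c2@6, authorship ......
After op 2 (delete): buffer="bgcl" (len 4), cursors c1@2 c2@4, authorship ....
After op 3 (move_right): buffer="bgcl" (len 4), cursors c1@3 c2@4, authorship ....
After op 4 (delete): buffer="bg" (len 2), cursors c1@2 c2@2, authorship ..
After op 5 (add_cursor(2)): buffer="bg" (len 2), cursors c1@2 c2@2 c3@2, authorship ..
After op 6 (insert('j')): buffer="bgjjj" (len 5), cursors c1@5 c2@5 c3@5, authorship ..123
After op 7 (move_right): buffer="bgjjj" (len 5), cursors c1@5 c2@5 c3@5, authorship ..123
Authorship (.=original, N=cursor N): . . 1 2 3
Index 3: author = 2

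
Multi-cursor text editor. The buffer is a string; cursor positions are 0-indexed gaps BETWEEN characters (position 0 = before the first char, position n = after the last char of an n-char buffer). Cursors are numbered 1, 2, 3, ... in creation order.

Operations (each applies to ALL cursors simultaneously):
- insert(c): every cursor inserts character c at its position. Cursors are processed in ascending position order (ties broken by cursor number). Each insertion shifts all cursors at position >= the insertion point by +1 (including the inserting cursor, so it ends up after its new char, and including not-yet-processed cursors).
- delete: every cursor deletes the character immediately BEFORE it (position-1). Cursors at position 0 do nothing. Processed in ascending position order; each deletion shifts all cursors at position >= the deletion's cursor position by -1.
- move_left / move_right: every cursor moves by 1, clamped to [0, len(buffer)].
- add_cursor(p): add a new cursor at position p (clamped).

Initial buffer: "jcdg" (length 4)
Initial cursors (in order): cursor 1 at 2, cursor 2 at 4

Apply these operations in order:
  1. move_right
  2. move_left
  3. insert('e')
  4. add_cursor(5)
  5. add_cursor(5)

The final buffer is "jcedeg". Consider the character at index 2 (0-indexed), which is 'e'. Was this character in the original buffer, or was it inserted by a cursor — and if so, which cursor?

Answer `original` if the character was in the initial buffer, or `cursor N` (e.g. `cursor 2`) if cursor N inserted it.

Answer: cursor 1

Derivation:
After op 1 (move_right): buffer="jcdg" (len 4), cursors c1@3 c2@4, authorship ....
After op 2 (move_left): buffer="jcdg" (len 4), cursors c1@2 c2@3, authorship ....
After op 3 (insert('e')): buffer="jcedeg" (len 6), cursors c1@3 c2@5, authorship ..1.2.
After op 4 (add_cursor(5)): buffer="jcedeg" (len 6), cursors c1@3 c2@5 c3@5, authorship ..1.2.
After op 5 (add_cursor(5)): buffer="jcedeg" (len 6), cursors c1@3 c2@5 c3@5 c4@5, authorship ..1.2.
Authorship (.=original, N=cursor N): . . 1 . 2 .
Index 2: author = 1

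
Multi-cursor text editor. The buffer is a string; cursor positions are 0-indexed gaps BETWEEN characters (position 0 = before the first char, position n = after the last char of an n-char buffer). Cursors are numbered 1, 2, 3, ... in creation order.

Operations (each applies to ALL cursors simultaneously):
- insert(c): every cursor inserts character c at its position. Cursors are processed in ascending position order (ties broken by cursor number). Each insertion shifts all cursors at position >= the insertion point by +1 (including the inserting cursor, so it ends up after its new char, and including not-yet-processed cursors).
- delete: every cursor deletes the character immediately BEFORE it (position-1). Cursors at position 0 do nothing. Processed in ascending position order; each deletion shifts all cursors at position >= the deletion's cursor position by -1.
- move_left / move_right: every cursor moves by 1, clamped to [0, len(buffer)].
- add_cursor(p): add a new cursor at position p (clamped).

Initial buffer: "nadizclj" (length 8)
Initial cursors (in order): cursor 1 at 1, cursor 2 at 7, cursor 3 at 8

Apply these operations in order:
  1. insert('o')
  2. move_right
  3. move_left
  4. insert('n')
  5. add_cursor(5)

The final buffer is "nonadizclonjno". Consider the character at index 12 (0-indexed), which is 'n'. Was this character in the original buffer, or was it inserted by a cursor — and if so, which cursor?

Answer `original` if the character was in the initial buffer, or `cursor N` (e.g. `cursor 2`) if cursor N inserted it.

Answer: cursor 3

Derivation:
After op 1 (insert('o')): buffer="noadizclojo" (len 11), cursors c1@2 c2@9 c3@11, authorship .1......2.3
After op 2 (move_right): buffer="noadizclojo" (len 11), cursors c1@3 c2@10 c3@11, authorship .1......2.3
After op 3 (move_left): buffer="noadizclojo" (len 11), cursors c1@2 c2@9 c3@10, authorship .1......2.3
After op 4 (insert('n')): buffer="nonadizclonjno" (len 14), cursors c1@3 c2@11 c3@13, authorship .11......22.33
After op 5 (add_cursor(5)): buffer="nonadizclonjno" (len 14), cursors c1@3 c4@5 c2@11 c3@13, authorship .11......22.33
Authorship (.=original, N=cursor N): . 1 1 . . . . . . 2 2 . 3 3
Index 12: author = 3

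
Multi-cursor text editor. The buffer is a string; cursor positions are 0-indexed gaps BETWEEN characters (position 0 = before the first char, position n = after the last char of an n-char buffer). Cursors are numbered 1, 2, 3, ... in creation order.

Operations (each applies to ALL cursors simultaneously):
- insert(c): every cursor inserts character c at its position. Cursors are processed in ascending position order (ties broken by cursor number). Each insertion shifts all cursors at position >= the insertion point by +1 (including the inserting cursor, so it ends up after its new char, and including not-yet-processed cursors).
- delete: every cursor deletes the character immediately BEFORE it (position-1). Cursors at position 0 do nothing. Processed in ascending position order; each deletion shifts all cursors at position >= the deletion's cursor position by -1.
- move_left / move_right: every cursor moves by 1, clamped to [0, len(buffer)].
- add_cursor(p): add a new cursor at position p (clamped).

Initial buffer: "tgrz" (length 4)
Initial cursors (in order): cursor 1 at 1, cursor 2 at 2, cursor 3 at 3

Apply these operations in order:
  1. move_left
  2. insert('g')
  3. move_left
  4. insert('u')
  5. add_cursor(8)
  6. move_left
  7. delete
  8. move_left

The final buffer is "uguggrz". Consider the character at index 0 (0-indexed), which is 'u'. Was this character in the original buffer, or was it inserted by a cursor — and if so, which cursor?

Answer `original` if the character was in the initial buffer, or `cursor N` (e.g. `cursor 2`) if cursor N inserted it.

Answer: cursor 1

Derivation:
After op 1 (move_left): buffer="tgrz" (len 4), cursors c1@0 c2@1 c3@2, authorship ....
After op 2 (insert('g')): buffer="gtgggrz" (len 7), cursors c1@1 c2@3 c3@5, authorship 1.2.3..
After op 3 (move_left): buffer="gtgggrz" (len 7), cursors c1@0 c2@2 c3@4, authorship 1.2.3..
After op 4 (insert('u')): buffer="ugtuggugrz" (len 10), cursors c1@1 c2@4 c3@7, authorship 11.22.33..
After op 5 (add_cursor(8)): buffer="ugtuggugrz" (len 10), cursors c1@1 c2@4 c3@7 c4@8, authorship 11.22.33..
After op 6 (move_left): buffer="ugtuggugrz" (len 10), cursors c1@0 c2@3 c3@6 c4@7, authorship 11.22.33..
After op 7 (delete): buffer="uguggrz" (len 7), cursors c1@0 c2@2 c3@4 c4@4, authorship 11223..
After op 8 (move_left): buffer="uguggrz" (len 7), cursors c1@0 c2@1 c3@3 c4@3, authorship 11223..
Authorship (.=original, N=cursor N): 1 1 2 2 3 . .
Index 0: author = 1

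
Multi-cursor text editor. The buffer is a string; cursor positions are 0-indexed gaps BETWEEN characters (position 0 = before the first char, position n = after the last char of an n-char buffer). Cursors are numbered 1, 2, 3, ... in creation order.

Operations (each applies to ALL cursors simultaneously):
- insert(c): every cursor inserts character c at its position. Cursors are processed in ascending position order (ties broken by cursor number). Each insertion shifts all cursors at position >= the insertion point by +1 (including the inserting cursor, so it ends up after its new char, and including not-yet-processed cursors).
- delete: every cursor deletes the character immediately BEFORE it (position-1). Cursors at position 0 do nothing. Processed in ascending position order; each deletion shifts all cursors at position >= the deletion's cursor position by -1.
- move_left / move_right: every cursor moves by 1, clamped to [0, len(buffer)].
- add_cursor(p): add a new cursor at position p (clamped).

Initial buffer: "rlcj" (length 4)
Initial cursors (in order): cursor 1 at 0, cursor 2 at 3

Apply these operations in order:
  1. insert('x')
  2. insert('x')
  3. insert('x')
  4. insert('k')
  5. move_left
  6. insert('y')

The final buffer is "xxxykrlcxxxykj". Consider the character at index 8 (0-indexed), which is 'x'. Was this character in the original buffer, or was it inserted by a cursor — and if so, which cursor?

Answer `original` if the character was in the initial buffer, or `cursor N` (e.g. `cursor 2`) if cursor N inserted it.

After op 1 (insert('x')): buffer="xrlcxj" (len 6), cursors c1@1 c2@5, authorship 1...2.
After op 2 (insert('x')): buffer="xxrlcxxj" (len 8), cursors c1@2 c2@7, authorship 11...22.
After op 3 (insert('x')): buffer="xxxrlcxxxj" (len 10), cursors c1@3 c2@9, authorship 111...222.
After op 4 (insert('k')): buffer="xxxkrlcxxxkj" (len 12), cursors c1@4 c2@11, authorship 1111...2222.
After op 5 (move_left): buffer="xxxkrlcxxxkj" (len 12), cursors c1@3 c2@10, authorship 1111...2222.
After op 6 (insert('y')): buffer="xxxykrlcxxxykj" (len 14), cursors c1@4 c2@12, authorship 11111...22222.
Authorship (.=original, N=cursor N): 1 1 1 1 1 . . . 2 2 2 2 2 .
Index 8: author = 2

Answer: cursor 2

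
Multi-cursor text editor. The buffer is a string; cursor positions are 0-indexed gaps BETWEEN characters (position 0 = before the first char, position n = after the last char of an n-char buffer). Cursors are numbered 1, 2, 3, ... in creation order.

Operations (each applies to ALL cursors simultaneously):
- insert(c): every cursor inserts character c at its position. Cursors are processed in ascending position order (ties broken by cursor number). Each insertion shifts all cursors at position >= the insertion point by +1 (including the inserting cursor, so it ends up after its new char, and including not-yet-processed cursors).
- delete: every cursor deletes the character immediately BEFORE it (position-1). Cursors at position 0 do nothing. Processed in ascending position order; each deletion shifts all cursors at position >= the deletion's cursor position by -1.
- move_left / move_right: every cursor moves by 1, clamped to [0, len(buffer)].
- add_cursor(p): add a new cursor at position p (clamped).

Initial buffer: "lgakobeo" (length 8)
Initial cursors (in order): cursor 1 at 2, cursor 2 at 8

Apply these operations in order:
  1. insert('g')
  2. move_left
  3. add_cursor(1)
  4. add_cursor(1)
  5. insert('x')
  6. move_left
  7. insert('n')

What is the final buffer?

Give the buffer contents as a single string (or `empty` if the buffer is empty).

Answer: lxnnxgnxgakobeonxg

Derivation:
After op 1 (insert('g')): buffer="lggakobeog" (len 10), cursors c1@3 c2@10, authorship ..1......2
After op 2 (move_left): buffer="lggakobeog" (len 10), cursors c1@2 c2@9, authorship ..1......2
After op 3 (add_cursor(1)): buffer="lggakobeog" (len 10), cursors c3@1 c1@2 c2@9, authorship ..1......2
After op 4 (add_cursor(1)): buffer="lggakobeog" (len 10), cursors c3@1 c4@1 c1@2 c2@9, authorship ..1......2
After op 5 (insert('x')): buffer="lxxgxgakobeoxg" (len 14), cursors c3@3 c4@3 c1@5 c2@13, authorship .34.11......22
After op 6 (move_left): buffer="lxxgxgakobeoxg" (len 14), cursors c3@2 c4@2 c1@4 c2@12, authorship .34.11......22
After op 7 (insert('n')): buffer="lxnnxgnxgakobeonxg" (len 18), cursors c3@4 c4@4 c1@7 c2@16, authorship .3344.111......222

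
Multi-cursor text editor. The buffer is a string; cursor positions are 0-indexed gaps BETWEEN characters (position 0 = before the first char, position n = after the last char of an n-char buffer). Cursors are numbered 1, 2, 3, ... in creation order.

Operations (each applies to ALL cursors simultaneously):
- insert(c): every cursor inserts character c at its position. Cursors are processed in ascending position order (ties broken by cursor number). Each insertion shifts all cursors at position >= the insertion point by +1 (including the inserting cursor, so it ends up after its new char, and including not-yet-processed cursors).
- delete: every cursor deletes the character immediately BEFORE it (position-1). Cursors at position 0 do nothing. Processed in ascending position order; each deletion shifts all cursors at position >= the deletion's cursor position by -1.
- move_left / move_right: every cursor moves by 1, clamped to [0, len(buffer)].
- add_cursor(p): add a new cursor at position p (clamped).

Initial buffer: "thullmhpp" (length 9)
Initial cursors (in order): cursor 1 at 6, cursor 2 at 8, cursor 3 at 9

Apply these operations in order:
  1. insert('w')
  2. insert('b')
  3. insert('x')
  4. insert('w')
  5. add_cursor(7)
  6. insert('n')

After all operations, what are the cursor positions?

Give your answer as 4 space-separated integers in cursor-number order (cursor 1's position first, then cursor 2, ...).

Answer: 12 19 25 8

Derivation:
After op 1 (insert('w')): buffer="thullmwhpwpw" (len 12), cursors c1@7 c2@10 c3@12, authorship ......1..2.3
After op 2 (insert('b')): buffer="thullmwbhpwbpwb" (len 15), cursors c1@8 c2@12 c3@15, authorship ......11..22.33
After op 3 (insert('x')): buffer="thullmwbxhpwbxpwbx" (len 18), cursors c1@9 c2@14 c3@18, authorship ......111..222.333
After op 4 (insert('w')): buffer="thullmwbxwhpwbxwpwbxw" (len 21), cursors c1@10 c2@16 c3@21, authorship ......1111..2222.3333
After op 5 (add_cursor(7)): buffer="thullmwbxwhpwbxwpwbxw" (len 21), cursors c4@7 c1@10 c2@16 c3@21, authorship ......1111..2222.3333
After op 6 (insert('n')): buffer="thullmwnbxwnhpwbxwnpwbxwn" (len 25), cursors c4@8 c1@12 c2@19 c3@25, authorship ......141111..22222.33333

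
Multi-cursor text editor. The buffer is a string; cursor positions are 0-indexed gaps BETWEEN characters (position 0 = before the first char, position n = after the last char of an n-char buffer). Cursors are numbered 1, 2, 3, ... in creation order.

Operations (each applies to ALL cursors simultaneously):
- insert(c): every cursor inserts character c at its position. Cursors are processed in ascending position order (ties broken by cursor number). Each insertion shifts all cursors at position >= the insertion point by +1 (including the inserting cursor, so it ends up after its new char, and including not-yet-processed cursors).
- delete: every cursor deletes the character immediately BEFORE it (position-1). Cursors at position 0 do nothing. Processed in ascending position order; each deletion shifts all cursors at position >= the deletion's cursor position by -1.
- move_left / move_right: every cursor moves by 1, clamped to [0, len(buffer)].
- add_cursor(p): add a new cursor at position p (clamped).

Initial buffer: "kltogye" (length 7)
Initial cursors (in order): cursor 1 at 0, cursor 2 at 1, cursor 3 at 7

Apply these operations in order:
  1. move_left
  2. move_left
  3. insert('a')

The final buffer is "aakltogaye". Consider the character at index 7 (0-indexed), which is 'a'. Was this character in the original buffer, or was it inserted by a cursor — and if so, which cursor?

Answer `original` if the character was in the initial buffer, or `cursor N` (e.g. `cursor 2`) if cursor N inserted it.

After op 1 (move_left): buffer="kltogye" (len 7), cursors c1@0 c2@0 c3@6, authorship .......
After op 2 (move_left): buffer="kltogye" (len 7), cursors c1@0 c2@0 c3@5, authorship .......
After op 3 (insert('a')): buffer="aakltogaye" (len 10), cursors c1@2 c2@2 c3@8, authorship 12.....3..
Authorship (.=original, N=cursor N): 1 2 . . . . . 3 . .
Index 7: author = 3

Answer: cursor 3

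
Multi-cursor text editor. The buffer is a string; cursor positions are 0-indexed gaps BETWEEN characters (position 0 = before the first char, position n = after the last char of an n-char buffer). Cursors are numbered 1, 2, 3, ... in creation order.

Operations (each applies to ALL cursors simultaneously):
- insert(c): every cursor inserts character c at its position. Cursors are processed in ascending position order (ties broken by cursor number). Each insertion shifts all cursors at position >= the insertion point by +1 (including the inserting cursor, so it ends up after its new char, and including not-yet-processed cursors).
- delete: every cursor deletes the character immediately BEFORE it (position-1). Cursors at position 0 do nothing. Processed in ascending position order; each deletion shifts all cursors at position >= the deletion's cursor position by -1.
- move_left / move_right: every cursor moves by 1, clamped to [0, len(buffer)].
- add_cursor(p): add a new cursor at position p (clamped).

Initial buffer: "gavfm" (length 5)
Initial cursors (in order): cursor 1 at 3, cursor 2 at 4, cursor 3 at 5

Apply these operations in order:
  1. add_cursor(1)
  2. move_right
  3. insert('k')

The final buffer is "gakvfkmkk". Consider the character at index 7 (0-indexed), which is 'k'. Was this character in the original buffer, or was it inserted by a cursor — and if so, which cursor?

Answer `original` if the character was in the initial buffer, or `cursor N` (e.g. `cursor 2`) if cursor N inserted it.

After op 1 (add_cursor(1)): buffer="gavfm" (len 5), cursors c4@1 c1@3 c2@4 c3@5, authorship .....
After op 2 (move_right): buffer="gavfm" (len 5), cursors c4@2 c1@4 c2@5 c3@5, authorship .....
After op 3 (insert('k')): buffer="gakvfkmkk" (len 9), cursors c4@3 c1@6 c2@9 c3@9, authorship ..4..1.23
Authorship (.=original, N=cursor N): . . 4 . . 1 . 2 3
Index 7: author = 2

Answer: cursor 2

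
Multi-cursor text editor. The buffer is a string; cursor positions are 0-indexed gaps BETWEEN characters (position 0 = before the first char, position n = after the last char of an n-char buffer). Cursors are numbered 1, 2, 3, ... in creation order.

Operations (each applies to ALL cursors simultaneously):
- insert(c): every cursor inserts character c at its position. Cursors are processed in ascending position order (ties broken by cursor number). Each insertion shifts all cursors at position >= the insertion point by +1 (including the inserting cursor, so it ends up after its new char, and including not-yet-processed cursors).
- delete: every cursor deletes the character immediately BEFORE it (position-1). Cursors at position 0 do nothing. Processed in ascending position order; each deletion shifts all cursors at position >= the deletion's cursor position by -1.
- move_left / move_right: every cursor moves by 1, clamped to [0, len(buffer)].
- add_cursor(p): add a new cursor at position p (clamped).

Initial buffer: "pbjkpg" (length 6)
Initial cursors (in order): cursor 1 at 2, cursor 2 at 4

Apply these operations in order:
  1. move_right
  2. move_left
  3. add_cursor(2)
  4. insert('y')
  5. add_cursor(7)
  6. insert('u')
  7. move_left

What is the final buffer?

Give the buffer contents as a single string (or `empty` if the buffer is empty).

Answer: pbyyuujkyuupg

Derivation:
After op 1 (move_right): buffer="pbjkpg" (len 6), cursors c1@3 c2@5, authorship ......
After op 2 (move_left): buffer="pbjkpg" (len 6), cursors c1@2 c2@4, authorship ......
After op 3 (add_cursor(2)): buffer="pbjkpg" (len 6), cursors c1@2 c3@2 c2@4, authorship ......
After op 4 (insert('y')): buffer="pbyyjkypg" (len 9), cursors c1@4 c3@4 c2@7, authorship ..13..2..
After op 5 (add_cursor(7)): buffer="pbyyjkypg" (len 9), cursors c1@4 c3@4 c2@7 c4@7, authorship ..13..2..
After op 6 (insert('u')): buffer="pbyyuujkyuupg" (len 13), cursors c1@6 c3@6 c2@11 c4@11, authorship ..1313..224..
After op 7 (move_left): buffer="pbyyuujkyuupg" (len 13), cursors c1@5 c3@5 c2@10 c4@10, authorship ..1313..224..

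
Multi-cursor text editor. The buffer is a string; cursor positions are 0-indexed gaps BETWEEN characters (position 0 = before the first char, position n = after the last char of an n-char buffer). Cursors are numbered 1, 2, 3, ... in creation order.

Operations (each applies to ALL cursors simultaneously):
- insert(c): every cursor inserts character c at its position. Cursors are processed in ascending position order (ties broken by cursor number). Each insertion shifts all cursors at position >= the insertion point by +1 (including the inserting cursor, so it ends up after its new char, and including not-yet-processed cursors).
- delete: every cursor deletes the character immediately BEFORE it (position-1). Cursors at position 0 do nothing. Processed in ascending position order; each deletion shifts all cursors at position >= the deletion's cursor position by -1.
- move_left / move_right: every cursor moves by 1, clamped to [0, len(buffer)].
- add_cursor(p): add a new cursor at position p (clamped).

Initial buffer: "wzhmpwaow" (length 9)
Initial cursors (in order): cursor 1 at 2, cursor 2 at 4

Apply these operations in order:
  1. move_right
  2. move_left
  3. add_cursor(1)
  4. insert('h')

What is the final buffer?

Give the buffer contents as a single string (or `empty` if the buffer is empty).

Answer: whzhhmhpwaow

Derivation:
After op 1 (move_right): buffer="wzhmpwaow" (len 9), cursors c1@3 c2@5, authorship .........
After op 2 (move_left): buffer="wzhmpwaow" (len 9), cursors c1@2 c2@4, authorship .........
After op 3 (add_cursor(1)): buffer="wzhmpwaow" (len 9), cursors c3@1 c1@2 c2@4, authorship .........
After op 4 (insert('h')): buffer="whzhhmhpwaow" (len 12), cursors c3@2 c1@4 c2@7, authorship .3.1..2.....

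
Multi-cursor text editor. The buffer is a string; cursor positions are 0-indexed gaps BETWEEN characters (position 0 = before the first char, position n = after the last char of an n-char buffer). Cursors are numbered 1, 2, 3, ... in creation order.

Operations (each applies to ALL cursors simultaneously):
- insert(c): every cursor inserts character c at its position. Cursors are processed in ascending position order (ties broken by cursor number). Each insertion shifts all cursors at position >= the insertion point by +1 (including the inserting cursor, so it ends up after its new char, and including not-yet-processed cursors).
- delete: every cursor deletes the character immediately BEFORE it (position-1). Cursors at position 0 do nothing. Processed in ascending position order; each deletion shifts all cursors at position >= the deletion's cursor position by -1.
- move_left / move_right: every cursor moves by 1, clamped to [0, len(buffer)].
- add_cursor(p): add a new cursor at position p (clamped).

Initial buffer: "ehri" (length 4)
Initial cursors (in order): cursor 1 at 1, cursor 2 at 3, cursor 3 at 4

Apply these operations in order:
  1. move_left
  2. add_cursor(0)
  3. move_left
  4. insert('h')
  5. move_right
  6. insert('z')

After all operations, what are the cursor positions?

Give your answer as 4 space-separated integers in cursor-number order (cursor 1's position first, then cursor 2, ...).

Answer: 5 8 11 5

Derivation:
After op 1 (move_left): buffer="ehri" (len 4), cursors c1@0 c2@2 c3@3, authorship ....
After op 2 (add_cursor(0)): buffer="ehri" (len 4), cursors c1@0 c4@0 c2@2 c3@3, authorship ....
After op 3 (move_left): buffer="ehri" (len 4), cursors c1@0 c4@0 c2@1 c3@2, authorship ....
After op 4 (insert('h')): buffer="hhehhhri" (len 8), cursors c1@2 c4@2 c2@4 c3@6, authorship 14.2.3..
After op 5 (move_right): buffer="hhehhhri" (len 8), cursors c1@3 c4@3 c2@5 c3@7, authorship 14.2.3..
After op 6 (insert('z')): buffer="hhezzhhzhrzi" (len 12), cursors c1@5 c4@5 c2@8 c3@11, authorship 14.142.23.3.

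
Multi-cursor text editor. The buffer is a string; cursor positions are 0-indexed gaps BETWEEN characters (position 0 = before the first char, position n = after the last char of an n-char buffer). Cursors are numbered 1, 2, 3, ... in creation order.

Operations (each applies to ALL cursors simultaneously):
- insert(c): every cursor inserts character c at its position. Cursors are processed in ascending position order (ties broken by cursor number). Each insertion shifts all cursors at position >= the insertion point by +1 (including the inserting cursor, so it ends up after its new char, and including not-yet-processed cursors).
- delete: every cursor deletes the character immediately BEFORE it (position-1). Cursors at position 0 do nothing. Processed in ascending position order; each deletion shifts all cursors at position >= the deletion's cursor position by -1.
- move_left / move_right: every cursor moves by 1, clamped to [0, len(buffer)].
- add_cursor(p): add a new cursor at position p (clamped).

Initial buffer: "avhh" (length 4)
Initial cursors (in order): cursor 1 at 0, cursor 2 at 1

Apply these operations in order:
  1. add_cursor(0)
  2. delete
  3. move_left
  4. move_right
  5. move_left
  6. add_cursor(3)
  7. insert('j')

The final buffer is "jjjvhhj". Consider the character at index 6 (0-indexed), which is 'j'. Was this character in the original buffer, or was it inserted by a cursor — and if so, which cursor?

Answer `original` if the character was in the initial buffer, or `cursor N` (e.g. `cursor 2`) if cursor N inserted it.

Answer: cursor 4

Derivation:
After op 1 (add_cursor(0)): buffer="avhh" (len 4), cursors c1@0 c3@0 c2@1, authorship ....
After op 2 (delete): buffer="vhh" (len 3), cursors c1@0 c2@0 c3@0, authorship ...
After op 3 (move_left): buffer="vhh" (len 3), cursors c1@0 c2@0 c3@0, authorship ...
After op 4 (move_right): buffer="vhh" (len 3), cursors c1@1 c2@1 c3@1, authorship ...
After op 5 (move_left): buffer="vhh" (len 3), cursors c1@0 c2@0 c3@0, authorship ...
After op 6 (add_cursor(3)): buffer="vhh" (len 3), cursors c1@0 c2@0 c3@0 c4@3, authorship ...
After op 7 (insert('j')): buffer="jjjvhhj" (len 7), cursors c1@3 c2@3 c3@3 c4@7, authorship 123...4
Authorship (.=original, N=cursor N): 1 2 3 . . . 4
Index 6: author = 4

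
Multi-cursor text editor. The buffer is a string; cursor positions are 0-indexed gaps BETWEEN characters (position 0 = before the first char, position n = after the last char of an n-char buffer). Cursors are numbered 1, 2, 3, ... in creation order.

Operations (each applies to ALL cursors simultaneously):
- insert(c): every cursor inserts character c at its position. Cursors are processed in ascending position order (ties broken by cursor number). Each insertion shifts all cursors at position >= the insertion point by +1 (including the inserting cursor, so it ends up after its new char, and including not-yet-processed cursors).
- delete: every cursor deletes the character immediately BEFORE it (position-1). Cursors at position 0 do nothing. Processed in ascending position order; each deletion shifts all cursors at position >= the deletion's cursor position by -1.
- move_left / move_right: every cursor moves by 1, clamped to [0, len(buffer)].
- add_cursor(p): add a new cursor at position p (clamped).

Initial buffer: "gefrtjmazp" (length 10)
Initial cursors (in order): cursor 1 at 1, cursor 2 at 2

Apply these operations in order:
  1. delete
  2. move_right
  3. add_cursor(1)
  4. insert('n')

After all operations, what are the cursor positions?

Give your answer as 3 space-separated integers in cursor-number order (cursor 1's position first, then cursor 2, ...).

Answer: 4 4 4

Derivation:
After op 1 (delete): buffer="frtjmazp" (len 8), cursors c1@0 c2@0, authorship ........
After op 2 (move_right): buffer="frtjmazp" (len 8), cursors c1@1 c2@1, authorship ........
After op 3 (add_cursor(1)): buffer="frtjmazp" (len 8), cursors c1@1 c2@1 c3@1, authorship ........
After op 4 (insert('n')): buffer="fnnnrtjmazp" (len 11), cursors c1@4 c2@4 c3@4, authorship .123.......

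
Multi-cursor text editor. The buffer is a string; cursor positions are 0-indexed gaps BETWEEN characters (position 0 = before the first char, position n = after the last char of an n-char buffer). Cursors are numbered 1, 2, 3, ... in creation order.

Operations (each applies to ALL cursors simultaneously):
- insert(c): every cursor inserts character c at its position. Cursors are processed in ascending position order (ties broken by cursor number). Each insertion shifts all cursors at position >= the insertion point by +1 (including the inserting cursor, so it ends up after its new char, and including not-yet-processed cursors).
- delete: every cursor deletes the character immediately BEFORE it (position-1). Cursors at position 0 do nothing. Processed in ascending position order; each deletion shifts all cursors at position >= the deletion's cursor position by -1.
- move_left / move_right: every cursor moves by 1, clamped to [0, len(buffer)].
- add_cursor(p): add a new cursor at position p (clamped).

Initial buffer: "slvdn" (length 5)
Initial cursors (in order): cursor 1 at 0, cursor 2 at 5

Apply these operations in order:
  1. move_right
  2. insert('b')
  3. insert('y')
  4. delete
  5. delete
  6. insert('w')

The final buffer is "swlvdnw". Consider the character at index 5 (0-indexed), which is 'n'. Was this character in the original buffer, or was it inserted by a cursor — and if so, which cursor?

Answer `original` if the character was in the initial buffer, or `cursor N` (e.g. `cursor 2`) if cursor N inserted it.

Answer: original

Derivation:
After op 1 (move_right): buffer="slvdn" (len 5), cursors c1@1 c2@5, authorship .....
After op 2 (insert('b')): buffer="sblvdnb" (len 7), cursors c1@2 c2@7, authorship .1....2
After op 3 (insert('y')): buffer="sbylvdnby" (len 9), cursors c1@3 c2@9, authorship .11....22
After op 4 (delete): buffer="sblvdnb" (len 7), cursors c1@2 c2@7, authorship .1....2
After op 5 (delete): buffer="slvdn" (len 5), cursors c1@1 c2@5, authorship .....
After op 6 (insert('w')): buffer="swlvdnw" (len 7), cursors c1@2 c2@7, authorship .1....2
Authorship (.=original, N=cursor N): . 1 . . . . 2
Index 5: author = original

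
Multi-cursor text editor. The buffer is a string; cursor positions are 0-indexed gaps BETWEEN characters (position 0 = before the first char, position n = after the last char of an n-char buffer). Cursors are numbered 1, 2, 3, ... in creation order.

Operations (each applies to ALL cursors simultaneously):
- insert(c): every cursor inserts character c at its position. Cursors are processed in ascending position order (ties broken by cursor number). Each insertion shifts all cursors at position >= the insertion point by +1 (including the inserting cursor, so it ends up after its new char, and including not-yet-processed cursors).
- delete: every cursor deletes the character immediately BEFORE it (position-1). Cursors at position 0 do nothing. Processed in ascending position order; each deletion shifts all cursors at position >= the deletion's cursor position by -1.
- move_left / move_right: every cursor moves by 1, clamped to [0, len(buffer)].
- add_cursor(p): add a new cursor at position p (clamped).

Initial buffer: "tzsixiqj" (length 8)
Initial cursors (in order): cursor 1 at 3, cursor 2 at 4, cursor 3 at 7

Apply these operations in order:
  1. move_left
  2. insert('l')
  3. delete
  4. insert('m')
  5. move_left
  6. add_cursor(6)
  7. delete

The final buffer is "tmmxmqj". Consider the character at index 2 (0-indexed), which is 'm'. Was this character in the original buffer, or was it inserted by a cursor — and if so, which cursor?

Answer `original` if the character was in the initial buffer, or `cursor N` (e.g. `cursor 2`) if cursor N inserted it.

After op 1 (move_left): buffer="tzsixiqj" (len 8), cursors c1@2 c2@3 c3@6, authorship ........
After op 2 (insert('l')): buffer="tzlslixilqj" (len 11), cursors c1@3 c2@5 c3@9, authorship ..1.2...3..
After op 3 (delete): buffer="tzsixiqj" (len 8), cursors c1@2 c2@3 c3@6, authorship ........
After op 4 (insert('m')): buffer="tzmsmiximqj" (len 11), cursors c1@3 c2@5 c3@9, authorship ..1.2...3..
After op 5 (move_left): buffer="tzmsmiximqj" (len 11), cursors c1@2 c2@4 c3@8, authorship ..1.2...3..
After op 6 (add_cursor(6)): buffer="tzmsmiximqj" (len 11), cursors c1@2 c2@4 c4@6 c3@8, authorship ..1.2...3..
After op 7 (delete): buffer="tmmxmqj" (len 7), cursors c1@1 c2@2 c4@3 c3@4, authorship .12.3..
Authorship (.=original, N=cursor N): . 1 2 . 3 . .
Index 2: author = 2

Answer: cursor 2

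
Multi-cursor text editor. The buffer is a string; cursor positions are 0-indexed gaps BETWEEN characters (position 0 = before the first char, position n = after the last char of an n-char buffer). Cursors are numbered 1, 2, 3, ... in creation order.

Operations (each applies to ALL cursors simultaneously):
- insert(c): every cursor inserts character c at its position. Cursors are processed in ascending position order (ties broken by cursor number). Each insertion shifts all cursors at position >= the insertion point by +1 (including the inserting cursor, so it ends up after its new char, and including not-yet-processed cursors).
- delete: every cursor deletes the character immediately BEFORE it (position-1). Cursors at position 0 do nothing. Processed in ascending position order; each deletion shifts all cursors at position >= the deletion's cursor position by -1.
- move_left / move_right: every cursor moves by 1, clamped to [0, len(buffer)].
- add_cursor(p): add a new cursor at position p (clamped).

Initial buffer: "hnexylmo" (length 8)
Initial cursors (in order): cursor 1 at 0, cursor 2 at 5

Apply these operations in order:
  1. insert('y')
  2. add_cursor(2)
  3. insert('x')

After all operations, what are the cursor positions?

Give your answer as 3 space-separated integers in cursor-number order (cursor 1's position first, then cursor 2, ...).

After op 1 (insert('y')): buffer="yhnexyylmo" (len 10), cursors c1@1 c2@7, authorship 1.....2...
After op 2 (add_cursor(2)): buffer="yhnexyylmo" (len 10), cursors c1@1 c3@2 c2@7, authorship 1.....2...
After op 3 (insert('x')): buffer="yxhxnexyyxlmo" (len 13), cursors c1@2 c3@4 c2@10, authorship 11.3....22...

Answer: 2 10 4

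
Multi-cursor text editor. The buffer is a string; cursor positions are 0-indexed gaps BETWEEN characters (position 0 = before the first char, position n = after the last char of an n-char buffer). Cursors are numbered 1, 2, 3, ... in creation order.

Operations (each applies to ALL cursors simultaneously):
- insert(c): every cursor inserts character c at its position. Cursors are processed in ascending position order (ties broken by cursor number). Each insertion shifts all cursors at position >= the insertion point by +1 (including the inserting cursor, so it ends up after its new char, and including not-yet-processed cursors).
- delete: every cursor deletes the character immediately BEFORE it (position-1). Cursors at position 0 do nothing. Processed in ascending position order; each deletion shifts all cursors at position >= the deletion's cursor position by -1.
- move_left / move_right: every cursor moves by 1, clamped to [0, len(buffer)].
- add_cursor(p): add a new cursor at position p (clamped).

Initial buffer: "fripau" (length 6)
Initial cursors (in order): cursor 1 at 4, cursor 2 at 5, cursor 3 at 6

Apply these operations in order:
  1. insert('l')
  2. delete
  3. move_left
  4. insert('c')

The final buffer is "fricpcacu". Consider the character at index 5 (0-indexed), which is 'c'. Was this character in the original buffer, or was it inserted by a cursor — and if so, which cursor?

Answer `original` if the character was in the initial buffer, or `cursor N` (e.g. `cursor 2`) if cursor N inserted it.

After op 1 (insert('l')): buffer="friplalul" (len 9), cursors c1@5 c2@7 c3@9, authorship ....1.2.3
After op 2 (delete): buffer="fripau" (len 6), cursors c1@4 c2@5 c3@6, authorship ......
After op 3 (move_left): buffer="fripau" (len 6), cursors c1@3 c2@4 c3@5, authorship ......
After op 4 (insert('c')): buffer="fricpcacu" (len 9), cursors c1@4 c2@6 c3@8, authorship ...1.2.3.
Authorship (.=original, N=cursor N): . . . 1 . 2 . 3 .
Index 5: author = 2

Answer: cursor 2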